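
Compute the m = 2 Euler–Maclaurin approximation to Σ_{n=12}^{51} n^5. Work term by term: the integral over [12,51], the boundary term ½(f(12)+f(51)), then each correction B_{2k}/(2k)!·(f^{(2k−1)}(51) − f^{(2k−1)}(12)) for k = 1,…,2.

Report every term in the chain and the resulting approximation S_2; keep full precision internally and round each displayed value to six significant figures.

S_2 ≈ 3.10766e+09

Integral: ∫_12^51 x^5 dx = 2.93222e+09.
Endpoint term: (f(12) + f(51))/2 = (248832 + 3.45025e+08)/2 = 1.72637e+08.
Running total after boundary: 3.10485e+09.
Correction k=1: B_{2}/2! · (f^{(1)}(51) − f^{(1)}(12)) = 1/12 · (3.38260e+07 − 103680) = 2.81019e+06.
Partial sum through k=1: 3.10766e+09.
Correction k=2: B_{4}/4! · (f^{(3)}(51) − f^{(3)}(12)) = −1/720 · (156060 − 8640.00) = -204.750.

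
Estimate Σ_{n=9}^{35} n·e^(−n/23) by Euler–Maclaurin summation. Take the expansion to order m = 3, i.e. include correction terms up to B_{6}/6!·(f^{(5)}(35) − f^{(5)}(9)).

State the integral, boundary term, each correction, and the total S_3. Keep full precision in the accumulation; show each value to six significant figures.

∫_9^35 x·e^(−x/23) dx evaluates to 206.410.
½[f(9) + f(35)] = ½[6.08557 + 7.64161] = 6.86359.
So far: 213.273.
Correction k=1: B_{2}/2! · (f^{(1)}(35) − f^{(1)}(9)) = 1/12 · (-0.113912 − 0.411584) = -0.0437914.
After k=1: 213.229.
Correction k=2: B_{4}/4! · (f^{(3)}(35) − f^{(3)}(9)) = −1/720 · (0.000610116 − 0.00333447) = 3.78382e-06.
After k=2: 213.229.
Correction k=3: B_{6}/6! · (f^{(5)}(35) − f^{(5)}(9)) = 1/30240 · (2.71374e-06 − 1.11359e-05) = -2.78511e-10.

S_3 ≈ 213.229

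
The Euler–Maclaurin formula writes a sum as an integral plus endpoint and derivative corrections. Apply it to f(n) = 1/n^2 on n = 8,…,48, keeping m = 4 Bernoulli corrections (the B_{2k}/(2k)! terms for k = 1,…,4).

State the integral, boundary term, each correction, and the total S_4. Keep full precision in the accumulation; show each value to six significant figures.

S_4 ≈ 0.112519

∫_8^48 1/x^2 dx evaluates to 0.104167.
Boundary: ½(f(8) + f(48)) = ½(0.0156250 + 0.000434028) = 0.00802951.
Running total after boundary: 0.112196.
Order-1 term: 1/12 · (-1.80845e-05 − (-0.00390625)) = 0.000324014.
After k=1: 0.112520.
Order-2 term: −1/720 · (-9.41901e-08 − (-0.000732422)) = -1.01712e-06.
After k=2: 0.112519.
Order-3 term: 1/30240 · (-1.22643e-09 − (-0.000343323)) = 1.13532e-08.
After k=3: 0.112519.
Order-4 term: −1/1209600 · (-2.98091e-11 − (-0.000300407)) = -2.48353e-10.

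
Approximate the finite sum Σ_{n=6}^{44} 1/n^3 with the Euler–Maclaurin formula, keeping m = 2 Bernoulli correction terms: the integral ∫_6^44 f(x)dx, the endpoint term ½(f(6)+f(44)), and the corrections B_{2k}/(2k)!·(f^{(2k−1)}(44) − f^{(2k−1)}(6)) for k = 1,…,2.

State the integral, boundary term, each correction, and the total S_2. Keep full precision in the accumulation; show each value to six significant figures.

S_2 ≈ 0.0161424

Integral: ∫_6^44 1/x^3 dx = 0.0136306.
Endpoint term: (f(6) + f(44))/2 = (0.00462963 + 1.17393e-05)/2 = 0.00232068.
Running total after boundary: 0.0159513.
Correction k=1: B_{2}/2! · (f^{(1)}(44) − f^{(1)}(6)) = 1/12 · (-8.00406e-07 − (-0.00231481)) = 0.000192835.
After k=1: 0.0161441.
Correction k=2: B_{4}/4! · (f^{(3)}(44) − f^{(3)}(6)) = −1/720 · (-8.26866e-09 − (-0.00128601)) = -1.78611e-06.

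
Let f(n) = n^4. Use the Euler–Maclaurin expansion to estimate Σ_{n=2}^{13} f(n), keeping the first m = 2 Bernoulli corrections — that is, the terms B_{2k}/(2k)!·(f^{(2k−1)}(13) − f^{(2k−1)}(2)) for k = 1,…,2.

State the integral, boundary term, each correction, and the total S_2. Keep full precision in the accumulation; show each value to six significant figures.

Integral: ∫_2^13 x^4 dx = 74252.2.
Boundary: ½(f(2) + f(13)) = ½(16.0000 + 28561.0) = 14288.5.
Integral + boundary = 88540.7.
k=1: B_{2}/(2)! × [f^{(1)}(13) − f^{(1)}(2)] = 1/12 × (8788.00 − 32.0000) = 729.667.
Running total after k=1: 89270.4.
k=2: B_{4}/(4)! × [f^{(3)}(13) − f^{(3)}(2)] = −1/720 × (312.000 − 48.0000) = -0.366667.

S_2 ≈ 89270.0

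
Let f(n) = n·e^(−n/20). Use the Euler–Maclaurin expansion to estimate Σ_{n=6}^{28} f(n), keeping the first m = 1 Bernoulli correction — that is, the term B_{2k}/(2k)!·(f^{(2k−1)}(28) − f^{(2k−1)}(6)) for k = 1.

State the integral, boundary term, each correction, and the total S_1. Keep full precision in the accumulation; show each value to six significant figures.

S_1 ≈ 154.116

∫_6^28 x·e^(−x/20) dx evaluates to 148.492.
Endpoint term: (f(6) + f(28))/2 = (4.44491 + 6.90471)/2 = 5.67481.
So far: 154.167.
Correction k=1: B_{2}/2! · (f^{(1)}(28) − f^{(1)}(6)) = 1/12 · (-0.0986388 − 0.518573) = -0.0514343.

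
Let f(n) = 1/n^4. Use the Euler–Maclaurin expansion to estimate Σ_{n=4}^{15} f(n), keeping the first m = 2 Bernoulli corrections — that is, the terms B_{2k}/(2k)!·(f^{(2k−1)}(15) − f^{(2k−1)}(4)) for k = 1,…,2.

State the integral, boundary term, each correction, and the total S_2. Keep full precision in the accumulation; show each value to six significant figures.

S_2 ≈ 0.00738748

Integral: ∫_4^15 1/x^4 dx = 0.00510957.
Endpoint term: (f(4) + f(15))/2 = (0.00390625 + 1.97531e-05)/2 = 0.00196300.
So far: 0.00707257.
Correction k=1: B_{2}/2! · (f^{(1)}(15) − f^{(1)}(4)) = 1/12 · (-5.26749e-06 − (-0.00390625)) = 0.000325082.
After k=1: 0.00739765.
Correction k=2: B_{4}/4! · (f^{(3)}(15) − f^{(3)}(4)) = −1/720 · (-7.02332e-07 − (-0.00732422)) = -1.01716e-05.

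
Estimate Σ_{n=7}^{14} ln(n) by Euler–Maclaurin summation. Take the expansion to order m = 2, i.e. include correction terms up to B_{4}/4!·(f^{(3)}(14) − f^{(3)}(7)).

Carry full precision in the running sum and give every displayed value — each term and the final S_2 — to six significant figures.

S_2 ≈ 18.6120

∫_7^14 ln(x) dx evaluates to 16.3254.
½[f(7) + f(14)] = ½[1.94591 + 2.63906] = 2.29248.
Integral + boundary = 18.6179.
Order-1 term: 1/12 · (0.0714286 − 0.142857) = -0.00595238.
After k=1: 18.6120.
Order-2 term: −1/720 · (0.000728863 − 0.00583090) = 7.08617e-06.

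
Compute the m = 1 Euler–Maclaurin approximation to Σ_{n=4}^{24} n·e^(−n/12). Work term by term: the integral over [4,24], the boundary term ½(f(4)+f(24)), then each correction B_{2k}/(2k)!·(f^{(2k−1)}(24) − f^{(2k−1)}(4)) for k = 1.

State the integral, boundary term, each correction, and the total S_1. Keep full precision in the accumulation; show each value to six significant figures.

S_1 ≈ 82.1152

Integral: ∫_4^24 x·e^(−x/12) dx = 79.1092.
½[f(4) + f(24)] = ½[2.86613 + 3.24805] = 3.05709.
Integral + boundary = 82.1663.
Correction k=1: B_{2}/2! · (f^{(1)}(24) − f^{(1)}(4)) = 1/12 · (-0.135335 − 0.477688) = -0.0510852.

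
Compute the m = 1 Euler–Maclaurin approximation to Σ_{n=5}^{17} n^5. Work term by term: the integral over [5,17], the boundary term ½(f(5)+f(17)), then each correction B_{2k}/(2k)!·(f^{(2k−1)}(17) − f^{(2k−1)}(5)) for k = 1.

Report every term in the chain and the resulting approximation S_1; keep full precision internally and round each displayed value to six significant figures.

S_1 ≈ 4.76636e+06

∫_5^17 x^5 dx evaluates to 4.02032e+06.
Endpoint term: (f(5) + f(17))/2 = (3125.00 + 1.41986e+06)/2 = 711491.
Running total after boundary: 4.73182e+06.
Order-1 term: 1/12 · (417605 − 3125.00) = 34540.0.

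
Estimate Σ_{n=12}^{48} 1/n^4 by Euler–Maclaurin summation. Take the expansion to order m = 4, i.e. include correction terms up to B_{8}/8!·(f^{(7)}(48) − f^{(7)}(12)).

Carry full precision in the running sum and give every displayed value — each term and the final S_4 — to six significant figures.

S_4 ≈ 0.000215428

∫_12^48 1/x^4 dx evaluates to 0.000189887.
½[f(12) + f(48)] = ½[4.82253e-05 + 1.88380e-07] = 2.42068e-05.
Integral + boundary = 0.000214094.
Order-1 term: 1/12 · (-1.56983e-08 − (-1.60751e-05)) = 1.33828e-06.
Running total after k=1: 0.000215432.
Order-2 term: −1/720 · (-2.04406e-10 − (-3.34898e-06)) = -4.65108e-09.
Running total after k=2: 0.000215428.
Order-3 term: 1/30240 · (-4.96819e-12 − (-1.30238e-06)) = 4.30680e-11.
Running total after k=3: 0.000215428.
Order-4 term: −1/1209600 · (-1.94070e-13 − (-8.13988e-07)) = -6.72940e-13.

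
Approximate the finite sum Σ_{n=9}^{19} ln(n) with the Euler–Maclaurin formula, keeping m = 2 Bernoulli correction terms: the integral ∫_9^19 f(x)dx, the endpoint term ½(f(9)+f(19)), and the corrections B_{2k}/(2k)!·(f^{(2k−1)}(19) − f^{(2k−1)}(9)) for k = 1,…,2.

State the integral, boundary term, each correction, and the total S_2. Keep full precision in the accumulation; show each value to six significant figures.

S_2 ≈ 28.7353

∫_9^19 ln(x) dx evaluates to 26.1693.
½[f(9) + f(19)] = ½[2.19722 + 2.94444] = 2.57083.
Integral + boundary = 28.7402.
Correction k=1: B_{2}/2! · (f^{(1)}(19) − f^{(1)}(9)) = 1/12 · (0.0526316 − 0.111111) = -0.00487329.
Running total after k=1: 28.7353.
Correction k=2: B_{4}/4! · (f^{(3)}(19) − f^{(3)}(9)) = −1/720 · (0.000291588 − 0.00274348) = 3.40541e-06.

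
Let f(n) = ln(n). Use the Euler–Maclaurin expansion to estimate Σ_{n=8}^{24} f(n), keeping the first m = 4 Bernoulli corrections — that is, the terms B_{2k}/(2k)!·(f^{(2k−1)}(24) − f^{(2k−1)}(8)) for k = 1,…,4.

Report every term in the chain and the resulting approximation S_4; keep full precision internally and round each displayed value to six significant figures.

S_4 ≈ 46.2596

The integral term ∫_8^24 ln(x) dx = 43.6378.
Endpoint term: (f(8) + f(24))/2 = (2.07944 + 3.17805)/2 = 2.62875.
So far: 46.2665.
Correction k=1: B_{2}/2! · (f^{(1)}(24) − f^{(1)}(8)) = 1/12 · (0.0416667 − 0.125000) = -0.00694444.
Partial sum through k=1: 46.2596.
Correction k=2: B_{4}/4! · (f^{(3)}(24) − f^{(3)}(8)) = −1/720 · (0.000144676 − 0.00390625) = 5.22441e-06.
Partial sum through k=2: 46.2596.
Correction k=3: B_{6}/6! · (f^{(5)}(24) − f^{(5)}(8)) = 1/30240 · (3.01408e-06 − 0.000732422) = -2.41206e-08.
Partial sum through k=3: 46.2596.
Correction k=4: B_{8}/8! · (f^{(7)}(24) − f^{(7)}(8)) = −1/1209600 · (1.56983e-07 − 0.000343323) = 2.83702e-10.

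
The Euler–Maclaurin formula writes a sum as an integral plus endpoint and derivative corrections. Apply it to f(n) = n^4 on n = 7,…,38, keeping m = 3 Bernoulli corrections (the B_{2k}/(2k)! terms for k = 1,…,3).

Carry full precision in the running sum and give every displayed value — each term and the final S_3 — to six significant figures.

∫_7^38 x^4 dx evaluates to 1.58437e+07.
Boundary: ½(f(7) + f(38)) = ½(2401.00 + 2.08514e+06) = 1.04377e+06.
So far: 1.68874e+07.
Order-1 term: 1/12 · (219488 − 1372.00) = 18176.3.
Running total after k=1: 1.69056e+07.
Order-2 term: −1/720 · (912.000 − 168.000) = -1.03333.
Running total after k=2: 1.69056e+07.
Order-3 term: 1/30240 · (0.00000 − 0.00000) = 0.00000.

S_3 ≈ 1.69056e+07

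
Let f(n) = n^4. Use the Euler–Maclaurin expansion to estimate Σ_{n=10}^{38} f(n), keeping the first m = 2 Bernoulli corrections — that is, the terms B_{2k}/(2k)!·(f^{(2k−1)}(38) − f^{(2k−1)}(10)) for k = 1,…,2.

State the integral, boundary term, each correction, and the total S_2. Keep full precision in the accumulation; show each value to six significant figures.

S_2 ≈ 1.68926e+07

The integral term ∫_10^38 x^4 dx = 1.58270e+07.
½[f(10) + f(38)] = ½[10000.0 + 2.08514e+06] = 1.04757e+06.
So far: 1.68746e+07.
Correction k=1: B_{2}/2! · (f^{(1)}(38) − f^{(1)}(10)) = 1/12 · (219488 − 4000.00) = 17957.3.
Partial sum through k=1: 1.68926e+07.
Correction k=2: B_{4}/4! · (f^{(3)}(38) − f^{(3)}(10)) = −1/720 · (912.000 − 240.000) = -0.933333.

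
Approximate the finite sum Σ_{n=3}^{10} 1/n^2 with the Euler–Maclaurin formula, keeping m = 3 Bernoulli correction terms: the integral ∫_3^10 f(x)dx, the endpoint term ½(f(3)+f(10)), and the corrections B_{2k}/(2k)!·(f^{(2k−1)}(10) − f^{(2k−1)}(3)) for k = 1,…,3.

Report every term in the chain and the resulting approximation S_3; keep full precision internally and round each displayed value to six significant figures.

S_3 ≈ 0.299769

Integral: ∫_3^10 1/x^2 dx = 0.233333.
Boundary: ½(f(3) + f(10)) = ½(0.111111 + 0.0100000) = 0.0605556.
Running total after boundary: 0.293889.
k=1: B_{2}/(2)! × [f^{(1)}(10) − f^{(1)}(3)] = 1/12 × (-0.00200000 − (-0.0740741)) = 0.00600617.
After k=1: 0.299895.
k=2: B_{4}/(4)! × [f^{(3)}(10) − f^{(3)}(3)] = −1/720 × (-0.000240000 − (-0.0987654)) = -0.000136841.
After k=2: 0.299758.
k=3: B_{6}/(6)! × [f^{(5)}(10) − f^{(5)}(3)] = 1/30240 × (-7.20000e-05 − (-0.329218)) = 1.08845e-05.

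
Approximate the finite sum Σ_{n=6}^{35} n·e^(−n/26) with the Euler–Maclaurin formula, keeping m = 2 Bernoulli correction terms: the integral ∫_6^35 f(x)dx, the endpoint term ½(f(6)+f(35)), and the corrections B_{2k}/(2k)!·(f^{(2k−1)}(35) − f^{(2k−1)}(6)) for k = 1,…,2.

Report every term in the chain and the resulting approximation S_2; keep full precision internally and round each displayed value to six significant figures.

S_2 ≈ 254.682

∫_6^35 x·e^(−x/26) dx evaluates to 247.804.
Boundary: ½(f(6) + f(35)) = ½(4.76354 + 9.10837) = 6.93595.
Running total after boundary: 254.740.
Correction k=1: B_{2}/2! · (f^{(1)}(35) − f^{(1)}(6)) = 1/12 · (-0.0900828 − 0.610710) = -0.0583994.
Partial sum through k=1: 254.682.
Correction k=2: B_{4}/4! · (f^{(3)}(35) − f^{(3)}(6)) = −1/720 · (0.000636680 − 0.00325230) = 3.63281e-06.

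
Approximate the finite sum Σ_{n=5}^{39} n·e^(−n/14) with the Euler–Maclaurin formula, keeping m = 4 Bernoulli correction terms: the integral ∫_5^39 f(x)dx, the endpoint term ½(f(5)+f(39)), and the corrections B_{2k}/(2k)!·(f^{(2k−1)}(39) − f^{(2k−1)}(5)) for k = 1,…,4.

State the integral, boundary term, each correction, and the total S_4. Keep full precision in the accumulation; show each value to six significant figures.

The integral term ∫_5^39 x·e^(−x/14) dx = 140.343.
Boundary: ½(f(5) + f(39)) = ½(3.49836 + 2.40572) = 2.95204.
So far: 143.295.
k=1: B_{2}/(2)! × [f^{(1)}(39) − f^{(1)}(5)] = 1/12 × (-0.110152 − 0.449789) = -0.0466618.
After k=1: 143.248.
k=2: B_{4}/(4)! × [f^{(3)}(39) − f^{(3)}(5)] = −1/720 × (6.74399e-05 − 0.00943436) = 1.30096e-05.
After k=2: 143.248.
k=3: B_{6}/(6)! × [f^{(5)}(39) − f^{(5)}(5)] = 1/30240 × (3.55550e-06 − 8.45606e-05) = -2.67874e-09.
After k=3: 143.248.
k=4: B_{8}/(8)! × [f^{(7)}(39) − f^{(7)}(5)] = −1/1209600 × (3.45251e-08 − 6.17279e-07) = 4.81774e-13.

S_4 ≈ 143.248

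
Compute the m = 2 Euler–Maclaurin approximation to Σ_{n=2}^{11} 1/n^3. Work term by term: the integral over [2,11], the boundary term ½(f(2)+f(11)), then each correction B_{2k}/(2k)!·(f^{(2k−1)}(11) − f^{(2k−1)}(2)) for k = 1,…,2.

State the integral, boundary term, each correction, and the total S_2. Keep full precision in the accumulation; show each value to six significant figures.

The integral term ∫_2^11 1/x^3 dx = 0.120868.
Endpoint term: (f(2) + f(11))/2 = (0.125000 + 0.000751315)/2 = 0.0628757.
So far: 0.183743.
Correction k=1: B_{2}/2! · (f^{(1)}(11) − f^{(1)}(2)) = 1/12 · (-0.000204904 − (-0.187500)) = 0.0156079.
After k=1: 0.199351.
Correction k=2: B_{4}/4! · (f^{(3)}(11) − f^{(3)}(2)) = −1/720 · (-3.38684e-05 − (-0.937500)) = -0.00130204.

S_2 ≈ 0.198049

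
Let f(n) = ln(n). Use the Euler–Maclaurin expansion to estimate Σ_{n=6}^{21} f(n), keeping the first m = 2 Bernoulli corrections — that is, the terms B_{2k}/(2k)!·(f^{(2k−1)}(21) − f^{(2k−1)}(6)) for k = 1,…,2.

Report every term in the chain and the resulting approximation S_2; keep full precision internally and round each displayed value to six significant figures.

S_2 ≈ 40.5926

∫_6^21 ln(x) dx evaluates to 38.1844.
Endpoint term: (f(6) + f(21))/2 = (1.79176 + 3.04452)/2 = 2.41814.
So far: 40.6026.
Correction k=1: B_{2}/2! · (f^{(1)}(21) − f^{(1)}(6)) = 1/12 · (0.0476190 − 0.166667) = -0.00992063.
After k=1: 40.5926.
Correction k=2: B_{4}/4! · (f^{(3)}(21) − f^{(3)}(6)) = −1/720 · (0.000215959 − 0.00925926) = 1.25601e-05.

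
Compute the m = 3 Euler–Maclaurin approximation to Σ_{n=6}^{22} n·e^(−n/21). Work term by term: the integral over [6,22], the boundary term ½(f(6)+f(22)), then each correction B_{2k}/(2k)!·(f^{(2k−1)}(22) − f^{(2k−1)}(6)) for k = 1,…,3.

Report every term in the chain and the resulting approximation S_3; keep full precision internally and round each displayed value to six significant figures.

S_3 ≈ 115.407

The integral term ∫_6^22 x·e^(−x/21) dx = 109.341.
Boundary: ½(f(6) + f(22)) = ½(4.50886 + 7.71698) = 6.11292.
Running total after boundary: 115.453.
Correction k=1: B_{2}/2! · (f^{(1)}(22) − f^{(1)}(6)) = 1/12 · (-0.0167034 − 0.536769) = -0.0461227.
Partial sum through k=1: 115.407.
Correction k=2: B_{4}/4! · (f^{(3)}(22) − f^{(3)}(6)) = −1/720 · (0.00155293 − 0.00462522) = 4.26708e-06.
Partial sum through k=2: 115.407.
Correction k=3: B_{6}/6! · (f^{(5)}(22) − f^{(5)}(6)) = 1/30240 · (7.12864e-06 − 1.82161e-05) = -3.66648e-10.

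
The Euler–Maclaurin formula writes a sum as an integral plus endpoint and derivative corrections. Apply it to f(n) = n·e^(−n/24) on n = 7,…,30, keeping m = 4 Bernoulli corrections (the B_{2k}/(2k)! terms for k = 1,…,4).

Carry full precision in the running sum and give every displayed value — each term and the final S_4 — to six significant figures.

The integral term ∫_7^30 x·e^(−x/24) dx = 184.471.
½[f(7) + f(30)] = ½[5.22912 + 8.59514] = 6.91213.
So far: 191.383.
Correction k=1: B_{2}/2! · (f^{(1)}(30) − f^{(1)}(7)) = 1/12 · (-0.0716262 − 0.529137) = -0.0500636.
Partial sum through k=1: 191.333.
Correction k=2: B_{4}/4! · (f^{(3)}(30) − f^{(3)}(7)) = −1/720 · (0.000870457 − 0.00351245) = 3.66944e-06.
Partial sum through k=2: 191.333.
Correction k=3: B_{6}/6! · (f^{(5)}(30) − f^{(5)}(7)) = 1/30240 · (3.23831e-06 − 1.06012e-05) = -2.43480e-10.
Partial sum through k=3: 191.333.
Correction k=4: B_{8}/8! · (f^{(7)}(30) − f^{(7)}(7)) = −1/1209600 · (8.62050e-09 − 2.62227e-08) = 1.45521e-14.

S_4 ≈ 191.333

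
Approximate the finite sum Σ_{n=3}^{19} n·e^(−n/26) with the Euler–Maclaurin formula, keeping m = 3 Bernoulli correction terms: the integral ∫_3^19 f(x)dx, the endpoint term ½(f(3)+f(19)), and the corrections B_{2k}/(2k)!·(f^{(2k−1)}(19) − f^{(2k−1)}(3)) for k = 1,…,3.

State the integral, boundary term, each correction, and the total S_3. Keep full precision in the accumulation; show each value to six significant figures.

Integral: ∫_3^19 x·e^(−x/26) dx = 108.432.
Boundary: ½(f(3) + f(19)) = ½(2.67307 + 9.14923) = 5.91115.
Integral + boundary = 114.343.
k=1: B_{2}/(2)! × [f^{(1)}(19) − f^{(1)}(3)] = 1/12 × (0.129645 − 0.788213) = -0.0548807.
After k=1: 114.288.
k=2: B_{4}/(4)! × [f^{(3)}(19) − f^{(3)}(3)] = −1/720 × (0.00161645 − 0.00380216) = 3.03570e-06.
After k=2: 114.288.
k=3: B_{6}/(6)! × [f^{(5)}(19) − f^{(5)}(3)] = 1/30240 × (4.49870e-06 − 9.52415e-06) = -1.66185e-10.

S_3 ≈ 114.288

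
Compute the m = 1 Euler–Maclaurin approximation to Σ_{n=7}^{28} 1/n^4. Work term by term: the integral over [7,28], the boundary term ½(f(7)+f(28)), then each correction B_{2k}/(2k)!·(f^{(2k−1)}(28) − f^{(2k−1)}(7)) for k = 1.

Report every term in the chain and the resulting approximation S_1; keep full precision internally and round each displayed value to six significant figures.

∫_7^28 1/x^4 dx evaluates to 0.000956633.
½[f(7) + f(28)] = ½[0.000416493 + 1.62693e-06] = 0.000209060.
Running total after boundary: 0.00116569.
Correction k=1: B_{2}/2! · (f^{(1)}(28) − f^{(1)}(7)) = 1/12 · (-2.32418e-07 − (-0.000237996)) = 1.98136e-05.

S_1 ≈ 0.00118551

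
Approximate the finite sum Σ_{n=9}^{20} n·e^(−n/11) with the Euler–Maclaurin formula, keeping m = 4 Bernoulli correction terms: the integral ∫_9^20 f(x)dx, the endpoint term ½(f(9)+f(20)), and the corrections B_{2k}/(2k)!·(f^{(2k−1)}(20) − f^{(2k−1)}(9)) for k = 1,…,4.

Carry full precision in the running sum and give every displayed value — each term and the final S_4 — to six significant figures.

Integral: ∫_9^20 x·e^(−x/11) dx = 41.7200.
Endpoint term: (f(9) + f(20))/2 = (3.97110 + 3.24641)/2 = 3.60876.
Integral + boundary = 45.3287.
Correction k=1: B_{2}/2! · (f^{(1)}(20) − f^{(1)}(9)) = 1/12 · (-0.132808 − 0.0802242) = -0.0177527.
Partial sum through k=1: 45.3110.
Correction k=2: B_{4}/4! · (f^{(3)}(20) − f^{(3)}(9)) = −1/720 · (0.00158540 − 0.00795612) = 8.84822e-06.
Partial sum through k=2: 45.3110.
Correction k=3: B_{6}/6! · (f^{(5)}(20) − f^{(5)}(9)) = 1/30240 · (3.52759e-05 − 0.000126027) = -3.00102e-09.
Partial sum through k=3: 45.3110.
Correction k=4: B_{8}/8! · (f^{(7)}(20) − f^{(7)}(9)) = −1/1209600 · (4.74788e-07 − 1.53967e-06) = 8.80361e-13.

S_4 ≈ 45.3110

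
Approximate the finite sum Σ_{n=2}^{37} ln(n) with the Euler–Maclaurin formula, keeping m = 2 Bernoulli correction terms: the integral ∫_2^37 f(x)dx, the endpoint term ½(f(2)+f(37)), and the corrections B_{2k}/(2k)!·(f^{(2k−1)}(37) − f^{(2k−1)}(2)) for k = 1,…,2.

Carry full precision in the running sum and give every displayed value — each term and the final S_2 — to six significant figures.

The integral term ∫_2^37 ln(x) dx = 97.2177.
Endpoint term: (f(2) + f(37))/2 = (0.693147 + 3.61092)/2 = 2.15203.
So far: 99.3697.
Correction k=1: B_{2}/2! · (f^{(1)}(37) − f^{(1)}(2)) = 1/12 · (0.0270270 − 0.500000) = -0.0394144.
After k=1: 99.3303.
Correction k=2: B_{4}/4! · (f^{(3)}(37) − f^{(3)}(2)) = −1/720 · (3.94843e-05 − 0.250000) = 0.000347167.

S_2 ≈ 99.3306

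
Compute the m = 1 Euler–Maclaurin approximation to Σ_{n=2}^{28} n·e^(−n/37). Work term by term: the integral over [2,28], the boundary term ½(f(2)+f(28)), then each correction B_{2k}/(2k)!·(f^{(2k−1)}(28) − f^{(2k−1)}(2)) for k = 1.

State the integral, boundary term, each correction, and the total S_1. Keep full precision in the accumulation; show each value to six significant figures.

Integral: ∫_2^28 x·e^(−x/37) dx = 238.679.
½[f(2) + f(28)] = ½[1.89476 + 13.1372] = 7.51598.
So far: 246.195.
Order-1 term: 1/12 · (0.114126 − 0.896171) = -0.0651704.

S_1 ≈ 246.130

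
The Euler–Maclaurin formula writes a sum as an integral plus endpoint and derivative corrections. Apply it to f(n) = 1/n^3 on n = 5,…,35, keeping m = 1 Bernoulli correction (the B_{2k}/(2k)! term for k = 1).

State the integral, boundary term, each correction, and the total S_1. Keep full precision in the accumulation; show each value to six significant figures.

S_1 ≈ 0.0240033

Integral: ∫_5^35 1/x^3 dx = 0.0195918.
½[f(5) + f(35)] = ½[0.00800000 + 2.33236e-05] = 0.00401166.
Integral + boundary = 0.0236035.
Correction k=1: B_{2}/2! · (f^{(1)}(35) − f^{(1)}(5)) = 1/12 · (-1.99917e-06 − (-0.00480000)) = 0.000399833.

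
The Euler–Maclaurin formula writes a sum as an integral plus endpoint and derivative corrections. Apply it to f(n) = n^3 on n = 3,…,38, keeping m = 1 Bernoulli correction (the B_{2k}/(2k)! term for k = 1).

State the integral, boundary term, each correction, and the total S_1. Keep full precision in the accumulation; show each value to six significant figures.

S_1 ≈ 549072

Integral: ∫_3^38 x^3 dx = 521264.
Endpoint term: (f(3) + f(38))/2 = (27.0000 + 54872.0)/2 = 27449.5.
Integral + boundary = 548713.
Correction k=1: B_{2}/2! · (f^{(1)}(38) − f^{(1)}(3)) = 1/12 · (4332.00 − 27.0000) = 358.750.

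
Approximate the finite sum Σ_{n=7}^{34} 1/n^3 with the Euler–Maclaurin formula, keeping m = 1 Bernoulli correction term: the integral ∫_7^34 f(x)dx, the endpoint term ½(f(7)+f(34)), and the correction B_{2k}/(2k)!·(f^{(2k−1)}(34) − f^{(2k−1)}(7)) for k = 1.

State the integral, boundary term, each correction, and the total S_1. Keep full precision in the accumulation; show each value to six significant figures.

The integral term ∫_7^34 1/x^3 dx = 0.00977156.
½[f(7) + f(34)] = ½[0.00291545 + 2.54427e-05] = 0.00147045.
Integral + boundary = 0.0112420.
Correction k=1: B_{2}/2! · (f^{(1)}(34) − f^{(1)}(7)) = 1/12 · (-2.24494e-06 − (-0.00124948)) = 0.000103936.

S_1 ≈ 0.0113459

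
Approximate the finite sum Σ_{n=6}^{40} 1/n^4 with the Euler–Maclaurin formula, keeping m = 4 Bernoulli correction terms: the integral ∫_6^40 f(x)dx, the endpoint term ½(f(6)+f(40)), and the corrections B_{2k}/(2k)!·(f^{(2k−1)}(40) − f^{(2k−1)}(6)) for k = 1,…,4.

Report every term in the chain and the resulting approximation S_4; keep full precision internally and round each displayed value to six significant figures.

The integral term ∫_6^40 1/x^4 dx = 0.00153800.
Boundary: ½(f(6) + f(40)) = ½(0.000771605 + 3.90625e-07) = 0.000385998.
So far: 0.00192400.
k=1: B_{2}/(2)! × [f^{(1)}(40) − f^{(1)}(6)] = 1/12 × (-3.90625e-08 − (-0.000514403)) = 4.28637e-05.
Partial sum through k=1: 0.00196686.
k=2: B_{4}/(4)! × [f^{(3)}(40) − f^{(3)}(6)] = −1/720 × (-7.32422e-10 − (-0.000428669)) = -5.95373e-07.
Partial sum through k=2: 0.00196627.
k=3: B_{6}/(6)! × [f^{(5)}(40) − f^{(5)}(6)] = 1/30240 × (-2.56348e-11 − (-0.000666819)) = 2.20509e-08.
Partial sum through k=3: 0.00196629.
k=4: B_{8}/(8)! × [f^{(7)}(40) − f^{(7)}(6)] = −1/1209600 × (-1.44196e-12 − (-0.00166705)) = -1.37818e-09.

S_4 ≈ 0.00196629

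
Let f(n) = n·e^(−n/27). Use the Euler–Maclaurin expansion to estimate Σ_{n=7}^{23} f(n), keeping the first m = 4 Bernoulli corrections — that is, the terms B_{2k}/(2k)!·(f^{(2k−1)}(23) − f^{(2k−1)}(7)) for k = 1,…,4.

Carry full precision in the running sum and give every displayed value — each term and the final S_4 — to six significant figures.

S_4 ≈ 139.972

Integral: ∫_7^23 x·e^(−x/27) dx = 132.407.
½[f(7) + f(23)] = ½[5.40136 + 9.81236] = 7.60686.
So far: 140.014.
Order-1 term: 1/12 · (0.0632036 − 0.571573) = -0.0423641.
Running total after k=1: 139.972.
Order-2 term: −1/720 · (0.00125714 − 0.00290099) = 2.28312e-06.
Running total after k=2: 139.972.
Order-3 term: 1/30240 · (3.33000e-06 − 6.88329e-06) = -1.17503e-10.
Running total after k=3: 139.972.
Order-4 term: −1/1209600 · (6.77029e-09 − 1.34255e-08) = 5.50199e-15.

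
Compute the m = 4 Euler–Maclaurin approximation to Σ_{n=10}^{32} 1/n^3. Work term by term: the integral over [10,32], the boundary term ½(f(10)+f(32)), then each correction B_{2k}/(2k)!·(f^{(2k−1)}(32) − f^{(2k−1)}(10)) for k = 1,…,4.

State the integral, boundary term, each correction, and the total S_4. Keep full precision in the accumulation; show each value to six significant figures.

∫_10^32 1/x^3 dx evaluates to 0.00451172.
Endpoint term: (f(10) + f(32))/2 = (0.00100000 + 3.05176e-05)/2 = 0.000515259.
So far: 0.00502698.
Order-1 term: 1/12 · (-2.86102e-06 − (-0.000300000)) = 2.47616e-05.
Running total after k=1: 0.00505174.
Order-2 term: −1/720 · (-5.58794e-08 − (-6.00000e-05)) = -8.32557e-08.
Running total after k=2: 0.00505166.
Order-3 term: 1/30240 · (-2.29193e-09 − (-2.52000e-05)) = 8.33258e-10.
Running total after k=3: 0.00505166.
Order-4 term: −1/1209600 · (-1.61151e-10 − (-1.81440e-05)) = -1.49999e-11.

S_4 ≈ 0.00505166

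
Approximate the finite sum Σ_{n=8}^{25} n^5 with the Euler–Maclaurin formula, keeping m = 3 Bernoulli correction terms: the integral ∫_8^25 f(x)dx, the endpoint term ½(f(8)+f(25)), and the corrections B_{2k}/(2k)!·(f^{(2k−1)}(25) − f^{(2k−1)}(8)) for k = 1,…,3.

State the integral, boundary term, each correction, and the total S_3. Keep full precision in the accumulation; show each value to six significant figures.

S_3 ≈ 4.57066e+07

Integral: ∫_8^25 x^5 dx = 4.06464e+07.
½[f(8) + f(25)] = ½[32768.0 + 9.76562e+06] = 4.89920e+06.
So far: 4.55456e+07.
Order-1 term: 1/12 · (1.95312e+06 − 20480.0) = 161054.
Running total after k=1: 4.57067e+07.
Order-2 term: −1/720 · (37500.0 − 3840.00) = -46.7500.
Running total after k=2: 4.57066e+07.
Order-3 term: 1/30240 · (120.000 − 120.000) = 0.00000.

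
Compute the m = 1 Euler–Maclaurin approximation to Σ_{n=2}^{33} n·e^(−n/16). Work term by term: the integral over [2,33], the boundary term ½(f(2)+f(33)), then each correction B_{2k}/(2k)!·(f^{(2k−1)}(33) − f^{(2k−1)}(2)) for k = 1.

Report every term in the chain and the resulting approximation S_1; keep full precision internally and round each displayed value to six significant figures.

Integral: ∫_2^33 x·e^(−x/16) dx = 154.485.
Endpoint term: (f(2) + f(33))/2 = (1.76499 + 4.19548)/2 = 2.98024.
So far: 157.465.
Correction k=1: B_{2}/2! · (f^{(1)}(33) − f^{(1)}(2)) = 1/12 · (-0.135082 − 0.772185) = -0.0756055.

S_1 ≈ 157.389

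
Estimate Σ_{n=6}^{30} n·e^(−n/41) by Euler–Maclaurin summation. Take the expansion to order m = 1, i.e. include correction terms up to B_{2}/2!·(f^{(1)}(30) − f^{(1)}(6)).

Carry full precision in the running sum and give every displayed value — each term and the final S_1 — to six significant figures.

S_1 ≈ 273.977

Integral: ∫_6^30 x·e^(−x/41) dx = 264.219.
½[f(6) + f(30)] = ½[5.18318 + 14.4326] = 9.80789.
So far: 274.027.
k=1: B_{2}/(2)! × [f^{(1)}(30) − f^{(1)}(6)] = 1/12 × (0.129072 − 0.737444) = -0.0506976.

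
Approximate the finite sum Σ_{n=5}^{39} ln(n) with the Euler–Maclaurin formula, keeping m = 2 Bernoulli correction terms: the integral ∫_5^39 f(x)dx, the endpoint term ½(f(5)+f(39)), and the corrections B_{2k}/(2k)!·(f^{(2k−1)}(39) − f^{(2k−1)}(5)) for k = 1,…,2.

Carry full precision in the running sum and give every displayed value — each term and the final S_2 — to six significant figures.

∫_5^39 ln(x) dx evaluates to 100.832.
Boundary: ½(f(5) + f(39)) = ½(1.60944 + 3.66356) = 2.63650.
Integral + boundary = 103.468.
Correction k=1: B_{2}/2! · (f^{(1)}(39) − f^{(1)}(5)) = 1/12 · (0.0256410 − 0.200000) = -0.0145299.
Partial sum through k=1: 103.454.
Correction k=2: B_{4}/4! · (f^{(3)}(39) − f^{(3)}(5)) = −1/720 · (3.37160e-05 − 0.0160000) = 2.21754e-05.

S_2 ≈ 103.454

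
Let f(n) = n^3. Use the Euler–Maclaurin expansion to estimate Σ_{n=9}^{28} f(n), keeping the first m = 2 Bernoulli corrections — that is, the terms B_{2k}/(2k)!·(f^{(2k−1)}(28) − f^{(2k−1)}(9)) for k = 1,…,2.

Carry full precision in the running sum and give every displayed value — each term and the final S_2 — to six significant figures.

Integral: ∫_9^28 x^3 dx = 152024.
½[f(9) + f(28)] = ½[729.000 + 21952.0] = 11340.5.
So far: 163364.
Correction k=1: B_{2}/2! · (f^{(1)}(28) − f^{(1)}(9)) = 1/12 · (2352.00 − 243.000) = 175.750.
After k=1: 163540.
Correction k=2: B_{4}/4! · (f^{(3)}(28) − f^{(3)}(9)) = −1/720 · (6.00000 − 6.00000) = 0.00000.

S_2 ≈ 163540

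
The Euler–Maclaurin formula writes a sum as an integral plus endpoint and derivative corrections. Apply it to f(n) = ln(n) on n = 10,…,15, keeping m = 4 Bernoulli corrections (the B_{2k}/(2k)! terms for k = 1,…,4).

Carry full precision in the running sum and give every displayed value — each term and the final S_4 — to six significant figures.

∫_10^15 ln(x) dx evaluates to 12.5949.
½[f(10) + f(15)] = ½[2.30259 + 2.70805] = 2.50532.
So far: 15.1002.
Order-1 term: 1/12 · (0.0666667 − 0.100000) = -0.00277778.
Running total after k=1: 15.0974.
Order-2 term: −1/720 · (0.000592593 − 0.00200000) = 1.95473e-06.
Running total after k=2: 15.0974.
Order-3 term: 1/30240 · (3.16049e-05 − 0.000240000) = -6.89137e-09.
Running total after k=3: 15.0974.
Order-4 term: −1/1209600 · (4.21399e-06 − 7.20000e-05) = 5.60400e-11.

S_4 ≈ 15.0974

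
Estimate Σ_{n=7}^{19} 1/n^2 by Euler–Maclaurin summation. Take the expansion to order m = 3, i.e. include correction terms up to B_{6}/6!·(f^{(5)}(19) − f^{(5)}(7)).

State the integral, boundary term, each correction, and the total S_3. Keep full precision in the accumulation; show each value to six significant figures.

S_3 ≈ 0.102274

Integral: ∫_7^19 1/x^2 dx = 0.0902256.
Endpoint term: (f(7) + f(19))/2 = (0.0204082 + 0.00277008)/2 = 0.0115891.
Running total after boundary: 0.101815.
k=1: B_{2}/(2)! × [f^{(1)}(19) − f^{(1)}(7)] = 1/12 × (-0.000291588 − (-0.00583090)) = 0.000461610.
Running total after k=1: 0.102276.
k=2: B_{4}/(4)! × [f^{(3)}(19) − f^{(3)}(7)] = −1/720 × (-9.69267e-06 − (-0.00142798)) = -1.96984e-06.
Running total after k=2: 0.102274.
k=3: B_{6}/(6)! × [f^{(5)}(19) − f^{(5)}(7)] = 1/30240 × (-8.05485e-07 − (-0.000874271)) = 2.88845e-08.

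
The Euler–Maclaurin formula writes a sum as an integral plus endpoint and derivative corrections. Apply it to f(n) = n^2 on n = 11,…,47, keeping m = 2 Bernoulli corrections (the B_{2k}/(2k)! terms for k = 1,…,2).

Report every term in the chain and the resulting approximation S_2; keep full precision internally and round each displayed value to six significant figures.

S_2 ≈ 35335.0

Integral: ∫_11^47 x^2 dx = 34164.0.
½[f(11) + f(47)] = ½[121.000 + 2209.00] = 1165.00.
Running total after boundary: 35329.0.
Correction k=1: B_{2}/2! · (f^{(1)}(47) − f^{(1)}(11)) = 1/12 · (94.0000 − 22.0000) = 6.00000.
Partial sum through k=1: 35335.0.
Correction k=2: B_{4}/4! · (f^{(3)}(47) − f^{(3)}(11)) = −1/720 · (0.00000 − 0.00000) = 0.00000.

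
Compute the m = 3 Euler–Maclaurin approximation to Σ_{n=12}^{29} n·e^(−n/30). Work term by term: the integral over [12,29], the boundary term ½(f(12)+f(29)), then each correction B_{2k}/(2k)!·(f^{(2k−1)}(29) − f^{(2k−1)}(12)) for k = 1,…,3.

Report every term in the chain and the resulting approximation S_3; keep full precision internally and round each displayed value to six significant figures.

∫_12^29 x·e^(−x/30) dx evaluates to 171.386.
Boundary: ½(f(12) + f(29)) = ½(8.04384 + 11.0301) = 9.53698.
So far: 180.923.
k=1: B_{2}/(2)! × [f^{(1)}(29) − f^{(1)}(12)] = 1/12 × (0.0126783 − 0.402192) = -0.0324595.
Running total after k=1: 180.890.
k=2: B_{4}/(4)! × [f^{(3)}(29) − f^{(3)}(12)] = −1/720 × (0.000859306 − 0.00193648) = 1.49607e-06.
Running total after k=2: 180.890.
k=3: B_{6}/(6)! × [f^{(5)}(29) − f^{(5)}(12)] = 1/30240 × (1.89392e-06 − 3.80676e-06) = -6.32552e-11.

S_3 ≈ 180.890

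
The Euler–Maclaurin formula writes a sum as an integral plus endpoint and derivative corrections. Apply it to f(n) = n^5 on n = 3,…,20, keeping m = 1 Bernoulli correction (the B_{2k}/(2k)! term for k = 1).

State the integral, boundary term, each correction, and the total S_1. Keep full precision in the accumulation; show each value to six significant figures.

The integral term ∫_3^20 x^5 dx = 1.06665e+07.
½[f(3) + f(20)] = ½[243.000 + 3.20000e+06] = 1.60012e+06.
So far: 1.22667e+07.
k=1: B_{2}/(2)! × [f^{(1)}(20) − f^{(1)}(3)] = 1/12 × (800000 − 405.000) = 66632.9.

S_1 ≈ 1.23333e+07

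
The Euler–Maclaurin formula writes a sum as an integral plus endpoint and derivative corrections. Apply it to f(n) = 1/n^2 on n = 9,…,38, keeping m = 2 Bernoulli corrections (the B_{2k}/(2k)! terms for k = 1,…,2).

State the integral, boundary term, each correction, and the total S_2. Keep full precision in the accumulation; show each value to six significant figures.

S_2 ≈ 0.0915394

Integral: ∫_9^38 1/x^2 dx = 0.0847953.
½[f(9) + f(38)] = ½[0.0123457 + 0.000692521] = 0.00651910.
Integral + boundary = 0.0913144.
Order-1 term: 1/12 · (-3.64485e-05 − (-0.00274348)) = 0.000225586.
After k=1: 0.0915400.
Order-2 term: −1/720 · (-3.02896e-07 − (-0.000406442)) = -5.64082e-07.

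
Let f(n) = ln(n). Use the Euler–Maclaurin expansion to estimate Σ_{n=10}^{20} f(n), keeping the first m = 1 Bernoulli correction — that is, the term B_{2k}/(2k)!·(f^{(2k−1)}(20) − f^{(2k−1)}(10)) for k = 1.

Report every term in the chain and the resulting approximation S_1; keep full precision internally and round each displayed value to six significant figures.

The integral term ∫_10^20 ln(x) dx = 26.8888.
Endpoint term: (f(10) + f(20))/2 = (2.30259 + 2.99573)/2 = 2.64916.
Running total after boundary: 29.5380.
k=1: B_{2}/(2)! × [f^{(1)}(20) − f^{(1)}(10)] = 1/12 × (0.0500000 − 0.100000) = -0.00416667.

S_1 ≈ 29.5338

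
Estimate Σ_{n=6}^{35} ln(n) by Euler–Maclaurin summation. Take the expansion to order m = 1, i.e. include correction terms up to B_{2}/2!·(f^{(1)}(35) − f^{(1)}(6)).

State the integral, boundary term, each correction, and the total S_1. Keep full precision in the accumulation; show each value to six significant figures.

The integral term ∫_6^35 ln(x) dx = 84.6866.
Endpoint term: (f(6) + f(35))/2 = (1.79176 + 3.55535)/2 = 2.67355.
Running total after boundary: 87.3602.
Correction k=1: B_{2}/2! · (f^{(1)}(35) − f^{(1)}(6)) = 1/12 · (0.0285714 − 0.166667) = -0.0115079.

S_1 ≈ 87.3487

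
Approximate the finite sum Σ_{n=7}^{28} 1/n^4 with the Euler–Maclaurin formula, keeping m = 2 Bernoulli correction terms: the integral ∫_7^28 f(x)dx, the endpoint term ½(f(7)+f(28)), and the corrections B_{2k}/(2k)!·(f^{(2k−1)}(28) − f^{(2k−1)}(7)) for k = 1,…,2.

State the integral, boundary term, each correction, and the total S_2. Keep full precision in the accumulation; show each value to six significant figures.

S_2 ≈ 0.00118530

∫_7^28 1/x^4 dx evaluates to 0.000956633.
Boundary: ½(f(7) + f(28)) = ½(0.000416493 + 1.62693e-06) = 0.000209060.
Integral + boundary = 0.00116569.
Order-1 term: 1/12 · (-2.32418e-07 − (-0.000237996)) = 1.98136e-05.
After k=1: 0.00118551.
Order-2 term: −1/720 · (-8.89355e-09 − (-0.000145712)) = -2.02365e-07.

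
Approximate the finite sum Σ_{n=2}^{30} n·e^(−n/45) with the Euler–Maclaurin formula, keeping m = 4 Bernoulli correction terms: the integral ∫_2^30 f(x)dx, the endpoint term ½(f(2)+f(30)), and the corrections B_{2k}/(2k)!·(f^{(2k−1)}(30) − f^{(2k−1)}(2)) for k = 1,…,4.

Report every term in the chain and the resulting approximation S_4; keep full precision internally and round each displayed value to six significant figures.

S_4 ≈ 298.871

The integral term ∫_2^30 x·e^(−x/45) dx = 290.276.
Endpoint term: (f(2) + f(30))/2 = (1.91306 + 15.4025)/2 = 8.65779.
Integral + boundary = 298.933.
Correction k=1: B_{2}/2! · (f^{(1)}(30) − f^{(1)}(2)) = 1/12 · (0.171139 − 0.914016) = -0.0619064.
Partial sum through k=1: 298.871.
Correction k=2: B_{4}/4! · (f^{(3)}(30) − f^{(3)}(2)) = −1/720 · (0.000591592 − 0.00139609) = 1.11735e-06.
Partial sum through k=2: 298.871.
Correction k=3: B_{6}/6! · (f^{(5)}(30) − f^{(5)}(2)) = 1/30240 · (5.42553e-07 − 1.15595e-06) = -2.02844e-11.
Partial sum through k=3: 298.871.
Correction k=4: B_{8}/8! · (f^{(7)}(30) − f^{(7)}(2)) = −1/1209600 · (3.91586e-10 − 8.01226e-10) = 3.38657e-16.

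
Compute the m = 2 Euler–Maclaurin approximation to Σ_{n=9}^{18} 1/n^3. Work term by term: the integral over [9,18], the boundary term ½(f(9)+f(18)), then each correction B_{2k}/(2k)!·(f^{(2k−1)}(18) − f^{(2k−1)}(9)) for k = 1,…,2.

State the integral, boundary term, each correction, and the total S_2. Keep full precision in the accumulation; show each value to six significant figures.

S_2 ≈ 0.00543680

Integral: ∫_9^18 1/x^3 dx = 0.00462963.
½[f(9) + f(18)] = ½[0.00137174 + 0.000171468] = 0.000771605.
So far: 0.00540123.
k=1: B_{2}/(2)! × [f^{(1)}(18) − f^{(1)}(9)] = 1/12 × (-2.85780e-05 − (-0.000457247)) = 3.57225e-05.
After k=1: 0.00543696.
k=2: B_{4}/(4)! × [f^{(3)}(18) − f^{(3)}(9)] = −1/720 × (-1.76407e-06 − (-0.000112901)) = -1.54356e-07.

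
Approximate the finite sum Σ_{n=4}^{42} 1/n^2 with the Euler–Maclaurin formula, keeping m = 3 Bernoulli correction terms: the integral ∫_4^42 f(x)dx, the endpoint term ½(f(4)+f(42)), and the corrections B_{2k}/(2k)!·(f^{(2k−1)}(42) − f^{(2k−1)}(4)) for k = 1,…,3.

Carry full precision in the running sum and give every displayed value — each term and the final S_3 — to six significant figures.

S_3 ≈ 0.260295

The integral term ∫_4^42 1/x^2 dx = 0.226190.
½[f(4) + f(42)] = ½[0.0625000 + 0.000566893] = 0.0315334.
So far: 0.257724.
k=1: B_{2}/(2)! × [f^{(1)}(42) − f^{(1)}(4)] = 1/12 × (-2.69949e-05 − (-0.0312500)) = 0.00260192.
Partial sum through k=1: 0.260326.
k=2: B_{4}/(4)! × [f^{(3)}(42) − f^{(3)}(4)] = −1/720 × (-1.83639e-07 − (-0.0234375)) = -3.25518e-05.
Partial sum through k=2: 0.260293.
k=3: B_{6}/(6)! × [f^{(5)}(42) − f^{(5)}(4)] = 1/30240 × (-3.12311e-09 − (-0.0439453)) = 1.45322e-06.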